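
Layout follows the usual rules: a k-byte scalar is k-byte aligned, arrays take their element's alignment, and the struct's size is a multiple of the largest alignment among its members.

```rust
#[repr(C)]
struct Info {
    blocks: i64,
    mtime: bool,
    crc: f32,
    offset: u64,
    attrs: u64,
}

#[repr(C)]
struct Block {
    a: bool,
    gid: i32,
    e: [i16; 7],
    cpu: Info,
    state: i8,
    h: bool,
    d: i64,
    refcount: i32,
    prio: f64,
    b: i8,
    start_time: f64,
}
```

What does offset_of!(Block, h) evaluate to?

Info: blocks at 0 (size 8, align 8) → ends 8; mtime at 8 (size 1, align 1) → ends 9; pad 3 to align 4 for crc; crc at 12 (size 4, align 4) → ends 16; offset at 16 (size 8, align 8) → ends 24; attrs at 24 (size 8, align 8) → ends 32; total 32 bytes, alignment 8
a at 0 (size 1, align 1) → ends 1
pad 3 to align 4 for gid
gid at 4 (size 4, align 4) → ends 8
e at 8 (size 14, align 2) → ends 22
pad 2 to align 8 for cpu
cpu at 24 (size 32, align 8) → ends 56
state at 56 (size 1, align 1) → ends 57
h at 57 (size 1, align 1) → ends 58

57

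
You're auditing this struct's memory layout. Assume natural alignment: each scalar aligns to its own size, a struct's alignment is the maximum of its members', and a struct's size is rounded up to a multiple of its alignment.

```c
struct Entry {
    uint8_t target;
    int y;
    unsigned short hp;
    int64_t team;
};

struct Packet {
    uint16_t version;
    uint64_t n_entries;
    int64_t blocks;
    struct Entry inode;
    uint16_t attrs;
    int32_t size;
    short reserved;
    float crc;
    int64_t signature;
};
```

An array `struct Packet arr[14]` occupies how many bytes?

1008

Entry: @0: target [1B, align 1] → 1; +3 pad (align 4); @4: y [4B, align 4] → 8; @8: hp [2B, align 2] → 10; +6 pad (align 8); @16: team [8B, align 8] → 24; size 24, align 8
@0: version [2B, align 2] → 2
+6 pad (align 8)
@8: n_entries [8B, align 8] → 16
@16: blocks [8B, align 8] → 24
@24: inode [24B, align 8] → 48
@48: attrs [2B, align 2] → 50
+2 pad (align 4)
@52: size [4B, align 4] → 56
@56: reserved [2B, align 2] → 58
+2 pad (align 4)
@60: crc [4B, align 4] → 64
@64: signature [8B, align 8] → 72
size 72, align 8
array of 14: 14 × 72 = 1008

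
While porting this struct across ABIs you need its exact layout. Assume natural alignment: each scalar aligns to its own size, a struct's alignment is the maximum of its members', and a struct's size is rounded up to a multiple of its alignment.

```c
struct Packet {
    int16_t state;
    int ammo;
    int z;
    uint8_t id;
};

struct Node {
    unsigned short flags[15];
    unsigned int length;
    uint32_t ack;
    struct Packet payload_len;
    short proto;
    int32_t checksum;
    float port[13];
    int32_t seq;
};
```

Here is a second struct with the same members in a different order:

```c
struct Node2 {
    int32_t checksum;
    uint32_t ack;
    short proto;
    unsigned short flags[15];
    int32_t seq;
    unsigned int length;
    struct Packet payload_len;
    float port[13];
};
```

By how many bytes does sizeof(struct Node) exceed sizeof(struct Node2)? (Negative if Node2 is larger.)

4

Packet: state at 0 (size 2, align 2) → ends 2; pad 2 to align 4 for ammo; ammo at 4 (size 4, align 4) → ends 8; z at 8 (size 4, align 4) → ends 12; id at 12 (size 1, align 1) → ends 13; tail pad 3 to reach multiple of 4; total 16 bytes, alignment 4
flags at 0 (size 30, align 2) → ends 30
pad 2 to align 4 for length
length at 32 (size 4, align 4) → ends 36
ack at 36 (size 4, align 4) → ends 40
payload_len at 40 (size 16, align 4) → ends 56
proto at 56 (size 2, align 2) → ends 58
pad 2 to align 4 for checksum
checksum at 60 (size 4, align 4) → ends 64
port at 64 (size 52, align 4) → ends 116
seq at 116 (size 4, align 4) → ends 120
total 120 bytes, alignment 4
— Node2 —
checksum at 0 (size 4, align 4) → ends 4
ack at 4 (size 4, align 4) → ends 8
proto at 8 (size 2, align 2) → ends 10
flags at 10 (size 30, align 2) → ends 40
seq at 40 (size 4, align 4) → ends 44
length at 44 (size 4, align 4) → ends 48
payload_len at 48 (size 16, align 4) → ends 64
port at 64 (size 52, align 4) → ends 116
total 116 bytes, alignment 4
120 − 116 = 4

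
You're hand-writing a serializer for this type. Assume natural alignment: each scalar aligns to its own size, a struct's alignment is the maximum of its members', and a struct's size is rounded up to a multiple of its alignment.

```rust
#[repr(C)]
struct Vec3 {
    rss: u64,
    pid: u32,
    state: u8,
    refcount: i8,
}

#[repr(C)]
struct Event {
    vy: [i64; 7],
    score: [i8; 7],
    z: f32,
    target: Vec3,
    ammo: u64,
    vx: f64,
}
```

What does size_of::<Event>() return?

104 bytes

Vec3: rss at 0 (size 8, align 8) → ends 8; pid at 8 (size 4, align 4) → ends 12; state at 12 (size 1, align 1) → ends 13; refcount at 13 (size 1, align 1) → ends 14; tail pad 2 to reach multiple of 8; total 16 bytes, alignment 8
vy at 0 (size 56, align 8) → ends 56
score at 56 (size 7, align 1) → ends 63
pad 1 to align 4 for z
z at 64 (size 4, align 4) → ends 68
pad 4 to align 8 for target
target at 72 (size 16, align 8) → ends 88
ammo at 88 (size 8, align 8) → ends 96
vx at 96 (size 8, align 8) → ends 104
total 104 bytes, alignment 8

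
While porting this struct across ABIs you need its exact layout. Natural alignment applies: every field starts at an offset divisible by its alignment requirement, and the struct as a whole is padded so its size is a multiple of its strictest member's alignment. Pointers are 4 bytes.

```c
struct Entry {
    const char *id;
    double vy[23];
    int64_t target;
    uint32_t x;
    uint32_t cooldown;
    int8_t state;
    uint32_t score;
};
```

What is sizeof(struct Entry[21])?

4536

id at 0 (size 4, align 4) → ends 4
pad 4 to align 8 for vy
vy at 8 (size 184, align 8) → ends 192
target at 192 (size 8, align 8) → ends 200
x at 200 (size 4, align 4) → ends 204
cooldown at 204 (size 4, align 4) → ends 208
state at 208 (size 1, align 1) → ends 209
pad 3 to align 4 for score
score at 212 (size 4, align 4) → ends 216
total 216 bytes, alignment 8
array of 21: 21 × 216 = 4536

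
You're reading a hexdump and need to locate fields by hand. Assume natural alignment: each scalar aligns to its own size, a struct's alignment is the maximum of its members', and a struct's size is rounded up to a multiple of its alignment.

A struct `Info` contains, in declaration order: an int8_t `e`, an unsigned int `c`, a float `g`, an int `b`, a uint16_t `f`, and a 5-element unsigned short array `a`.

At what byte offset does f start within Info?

e at 0 (size 1, align 1) → ends 1
pad 3 to align 4 for c
c at 4 (size 4, align 4) → ends 8
g at 8 (size 4, align 4) → ends 12
b at 12 (size 4, align 4) → ends 16
f at 16 (size 2, align 2) → ends 18

16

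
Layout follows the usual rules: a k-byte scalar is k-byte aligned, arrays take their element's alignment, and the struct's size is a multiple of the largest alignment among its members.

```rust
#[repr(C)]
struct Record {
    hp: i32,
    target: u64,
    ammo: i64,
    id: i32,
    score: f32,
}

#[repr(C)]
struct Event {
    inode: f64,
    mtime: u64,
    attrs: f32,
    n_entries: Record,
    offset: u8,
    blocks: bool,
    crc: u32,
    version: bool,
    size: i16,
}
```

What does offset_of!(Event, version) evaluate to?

Record: hp at 0 (size 4, align 4) → ends 4; pad 4 to align 8 for target; target at 8 (size 8, align 8) → ends 16; ammo at 16 (size 8, align 8) → ends 24; id at 24 (size 4, align 4) → ends 28; score at 28 (size 4, align 4) → ends 32; total 32 bytes, alignment 8
inode at 0 (size 8, align 8) → ends 8
mtime at 8 (size 8, align 8) → ends 16
attrs at 16 (size 4, align 4) → ends 20
pad 4 to align 8 for n_entries
n_entries at 24 (size 32, align 8) → ends 56
offset at 56 (size 1, align 1) → ends 57
blocks at 57 (size 1, align 1) → ends 58
pad 2 to align 4 for crc
crc at 60 (size 4, align 4) → ends 64
version at 64 (size 1, align 1) → ends 65

64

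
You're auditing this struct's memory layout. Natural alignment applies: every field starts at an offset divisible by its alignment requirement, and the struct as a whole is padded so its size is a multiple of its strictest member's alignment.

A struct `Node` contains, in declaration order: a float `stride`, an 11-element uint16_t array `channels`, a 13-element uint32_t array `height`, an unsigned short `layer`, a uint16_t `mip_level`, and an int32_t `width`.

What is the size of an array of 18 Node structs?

@0: stride [4B, align 4] → 4
@4: channels [22B, align 2] → 26
+2 pad (align 4)
@28: height [52B, align 4] → 80
@80: layer [2B, align 2] → 82
@82: mip_level [2B, align 2] → 84
@84: width [4B, align 4] → 88
size 88, align 4
array of 18: 18 × 88 = 1584

1584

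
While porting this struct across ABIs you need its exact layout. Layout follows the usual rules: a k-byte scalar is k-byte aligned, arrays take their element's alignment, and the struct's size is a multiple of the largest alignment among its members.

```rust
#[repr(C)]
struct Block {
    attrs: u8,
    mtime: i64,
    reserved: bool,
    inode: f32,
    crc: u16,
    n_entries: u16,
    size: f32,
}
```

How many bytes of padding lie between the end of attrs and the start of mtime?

0..1  attrs  (1B, 1-aligned)
1..8  -- padding (7B)
8..16  mtime  (8B, 8-aligned)

7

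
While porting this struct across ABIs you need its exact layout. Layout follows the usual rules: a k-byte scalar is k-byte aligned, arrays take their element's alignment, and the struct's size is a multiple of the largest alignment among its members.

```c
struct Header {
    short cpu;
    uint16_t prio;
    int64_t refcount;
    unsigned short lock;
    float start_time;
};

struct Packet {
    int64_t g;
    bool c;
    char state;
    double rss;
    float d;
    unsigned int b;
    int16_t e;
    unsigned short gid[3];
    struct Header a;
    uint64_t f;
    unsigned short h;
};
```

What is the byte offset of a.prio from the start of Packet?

Header: @0: cpu [2B, align 2] → 2; @2: prio [2B, align 2] → 4; +4 pad (align 8); @8: refcount [8B, align 8] → 16; @16: lock [2B, align 2] → 18; +2 pad (align 4); @20: start_time [4B, align 4] → 24; size 24, align 8
@0: g [8B, align 8] → 8
@8: c [1B, align 1] → 9
@9: state [1B, align 1] → 10
+6 pad (align 8)
@16: rss [8B, align 8] → 24
@24: d [4B, align 4] → 28
@28: b [4B, align 4] → 32
@32: e [2B, align 2] → 34
@34: gid [6B, align 2] → 40
@40: a [24B, align 8] → 64
within Header: prio at 2
40 + 2 = 42

42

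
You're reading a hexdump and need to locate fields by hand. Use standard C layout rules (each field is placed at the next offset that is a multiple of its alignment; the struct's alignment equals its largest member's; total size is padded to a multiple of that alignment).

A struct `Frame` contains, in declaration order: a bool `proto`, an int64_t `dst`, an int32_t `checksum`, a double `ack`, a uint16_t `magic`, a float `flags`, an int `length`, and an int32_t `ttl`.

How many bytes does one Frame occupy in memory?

proto at 0 (size 1, align 1) → ends 1
pad 7 to align 8 for dst
dst at 8 (size 8, align 8) → ends 16
checksum at 16 (size 4, align 4) → ends 20
pad 4 to align 8 for ack
ack at 24 (size 8, align 8) → ends 32
magic at 32 (size 2, align 2) → ends 34
pad 2 to align 4 for flags
flags at 36 (size 4, align 4) → ends 40
length at 40 (size 4, align 4) → ends 44
ttl at 44 (size 4, align 4) → ends 48
total 48 bytes, alignment 8

48 bytes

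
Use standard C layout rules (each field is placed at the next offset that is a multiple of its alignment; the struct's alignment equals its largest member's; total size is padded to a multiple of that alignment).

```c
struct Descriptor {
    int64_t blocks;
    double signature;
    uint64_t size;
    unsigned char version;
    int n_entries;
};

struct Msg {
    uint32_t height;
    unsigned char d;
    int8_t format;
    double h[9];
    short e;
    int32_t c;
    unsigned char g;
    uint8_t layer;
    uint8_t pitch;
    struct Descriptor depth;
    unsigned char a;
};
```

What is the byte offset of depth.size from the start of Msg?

Descriptor: 0..8  blocks  (8B, 8-aligned); 8..16  signature  (8B, 8-aligned); 16..24  size  (8B, 8-aligned); 24..25  version  (1B, 1-aligned); 25..28  -- padding (3B); 28..32  n_entries  (4B, 4-aligned); sizeof = 32, alignof = 8
0..4  height  (4B, 4-aligned)
4..5  d  (1B, 1-aligned)
5..6  format  (1B, 1-aligned)
6..8  -- padding (2B)
8..80  h  (72B, 8-aligned)
80..82  e  (2B, 2-aligned)
82..84  -- padding (2B)
84..88  c  (4B, 4-aligned)
88..89  g  (1B, 1-aligned)
89..90  layer  (1B, 1-aligned)
90..91  pitch  (1B, 1-aligned)
91..96  -- padding (5B)
96..128  depth  (32B, 8-aligned)
within Descriptor: size at 16
96 + 16 = 112

112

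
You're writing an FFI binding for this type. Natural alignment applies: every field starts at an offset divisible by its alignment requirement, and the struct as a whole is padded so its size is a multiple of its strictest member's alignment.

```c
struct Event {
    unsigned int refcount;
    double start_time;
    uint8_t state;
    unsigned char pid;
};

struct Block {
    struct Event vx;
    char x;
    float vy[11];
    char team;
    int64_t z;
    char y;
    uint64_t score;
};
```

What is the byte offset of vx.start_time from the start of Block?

8

Event: refcount at 0 (size 4, align 4) → ends 4; pad 4 to align 8 for start_time; start_time at 8 (size 8, align 8) → ends 16; state at 16 (size 1, align 1) → ends 17; pid at 17 (size 1, align 1) → ends 18; tail pad 6 to reach multiple of 8; total 24 bytes, alignment 8
vx at 0 (size 24, align 8) → ends 24
within Event: start_time at 8
0 + 8 = 8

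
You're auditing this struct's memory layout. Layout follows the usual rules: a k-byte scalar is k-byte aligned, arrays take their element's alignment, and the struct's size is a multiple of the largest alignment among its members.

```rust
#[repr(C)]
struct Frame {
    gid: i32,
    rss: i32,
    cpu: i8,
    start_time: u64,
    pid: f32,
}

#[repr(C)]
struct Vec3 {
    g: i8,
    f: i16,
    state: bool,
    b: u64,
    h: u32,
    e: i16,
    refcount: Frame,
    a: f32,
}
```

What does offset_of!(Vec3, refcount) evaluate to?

Frame: @0: gid [4B, align 4] → 4; @4: rss [4B, align 4] → 8; @8: cpu [1B, align 1] → 9; +7 pad (align 8); @16: start_time [8B, align 8] → 24; @24: pid [4B, align 4] → 28; +4 tail pad (align 8); size 32, align 8
@0: g [1B, align 1] → 1
+1 pad (align 2)
@2: f [2B, align 2] → 4
@4: state [1B, align 1] → 5
+3 pad (align 8)
@8: b [8B, align 8] → 16
@16: h [4B, align 4] → 20
@20: e [2B, align 2] → 22
+2 pad (align 8)
@24: refcount [32B, align 8] → 56

24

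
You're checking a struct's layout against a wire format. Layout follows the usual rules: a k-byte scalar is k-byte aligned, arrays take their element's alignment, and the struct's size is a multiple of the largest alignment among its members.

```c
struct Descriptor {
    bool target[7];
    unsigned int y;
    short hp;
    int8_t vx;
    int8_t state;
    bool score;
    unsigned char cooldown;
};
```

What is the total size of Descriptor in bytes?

20

@0: target [7B, align 1] → 7
+1 pad (align 4)
@8: y [4B, align 4] → 12
@12: hp [2B, align 2] → 14
@14: vx [1B, align 1] → 15
@15: state [1B, align 1] → 16
@16: score [1B, align 1] → 17
@17: cooldown [1B, align 1] → 18
+2 tail pad (align 4)
size 20, align 4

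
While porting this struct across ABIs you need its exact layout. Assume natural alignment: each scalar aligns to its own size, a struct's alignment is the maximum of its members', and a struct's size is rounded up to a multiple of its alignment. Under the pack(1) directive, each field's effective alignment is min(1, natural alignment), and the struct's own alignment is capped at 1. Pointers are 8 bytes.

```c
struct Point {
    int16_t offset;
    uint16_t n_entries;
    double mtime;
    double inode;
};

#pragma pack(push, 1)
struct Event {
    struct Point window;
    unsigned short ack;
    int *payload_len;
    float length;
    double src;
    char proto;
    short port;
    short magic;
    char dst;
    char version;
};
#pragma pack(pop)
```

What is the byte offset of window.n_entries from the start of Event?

2

Point: offset at 0 (size 2, align 2) → ends 2; n_entries at 2 (size 2, align 2) → ends 4; pad 4 to align 8 for mtime; mtime at 8 (size 8, align 8) → ends 16; inode at 16 (size 8, align 8) → ends 24; total 24 bytes, alignment 8
window at 0 (size 24, align 1) → ends 24
within Point: n_entries at 2
0 + 2 = 2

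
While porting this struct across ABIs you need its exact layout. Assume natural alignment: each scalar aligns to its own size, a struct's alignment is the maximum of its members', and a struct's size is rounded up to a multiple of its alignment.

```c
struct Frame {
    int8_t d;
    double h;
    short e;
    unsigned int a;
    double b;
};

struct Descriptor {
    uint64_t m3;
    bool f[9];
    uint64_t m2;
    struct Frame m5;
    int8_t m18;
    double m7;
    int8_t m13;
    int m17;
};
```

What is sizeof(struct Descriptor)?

Frame: 0..1  d  (1B, 1-aligned); 1..8  -- padding (7B); 8..16  h  (8B, 8-aligned); 16..18  e  (2B, 2-aligned); 18..20  -- padding (2B); 20..24  a  (4B, 4-aligned); 24..32  b  (8B, 8-aligned); sizeof = 32, alignof = 8
0..8  m3  (8B, 8-aligned)
8..17  f  (9B, 1-aligned)
17..24  -- padding (7B)
24..32  m2  (8B, 8-aligned)
32..64  m5  (32B, 8-aligned)
64..65  m18  (1B, 1-aligned)
65..72  -- padding (7B)
72..80  m7  (8B, 8-aligned)
80..81  m13  (1B, 1-aligned)
81..84  -- padding (3B)
84..88  m17  (4B, 4-aligned)
sizeof = 88, alignof = 8

88 bytes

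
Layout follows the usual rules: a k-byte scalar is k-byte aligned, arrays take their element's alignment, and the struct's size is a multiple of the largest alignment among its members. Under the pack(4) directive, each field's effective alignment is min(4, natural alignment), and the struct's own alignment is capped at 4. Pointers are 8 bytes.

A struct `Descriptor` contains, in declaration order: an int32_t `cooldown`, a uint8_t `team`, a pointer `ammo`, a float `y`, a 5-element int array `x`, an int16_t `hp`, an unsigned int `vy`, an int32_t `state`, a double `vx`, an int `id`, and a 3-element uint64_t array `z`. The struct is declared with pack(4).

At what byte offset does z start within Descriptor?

0..4  cooldown  (4B, 4-aligned)
4..5  team  (1B, 1-aligned)
5..8  -- padding (3B)
8..16  ammo  (8B, 4-aligned)
16..20  y  (4B, 4-aligned)
20..40  x  (20B, 4-aligned)
40..42  hp  (2B, 2-aligned)
42..44  -- padding (2B)
44..48  vy  (4B, 4-aligned)
48..52  state  (4B, 4-aligned)
52..60  vx  (8B, 4-aligned)
60..64  id  (4B, 4-aligned)
64..88  z  (24B, 4-aligned)

64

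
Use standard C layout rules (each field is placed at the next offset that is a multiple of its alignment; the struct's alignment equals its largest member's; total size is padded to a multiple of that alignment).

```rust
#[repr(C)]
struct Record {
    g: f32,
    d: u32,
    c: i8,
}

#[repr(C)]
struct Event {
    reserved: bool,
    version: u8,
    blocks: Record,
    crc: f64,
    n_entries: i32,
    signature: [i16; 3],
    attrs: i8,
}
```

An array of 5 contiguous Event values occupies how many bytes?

200

Record: g at 0 (size 4, align 4) → ends 4; d at 4 (size 4, align 4) → ends 8; c at 8 (size 1, align 1) → ends 9; tail pad 3 to reach multiple of 4; total 12 bytes, alignment 4
reserved at 0 (size 1, align 1) → ends 1
version at 1 (size 1, align 1) → ends 2
pad 2 to align 4 for blocks
blocks at 4 (size 12, align 4) → ends 16
crc at 16 (size 8, align 8) → ends 24
n_entries at 24 (size 4, align 4) → ends 28
signature at 28 (size 6, align 2) → ends 34
attrs at 34 (size 1, align 1) → ends 35
tail pad 5 to reach multiple of 8
total 40 bytes, alignment 8
array of 5: 5 × 40 = 200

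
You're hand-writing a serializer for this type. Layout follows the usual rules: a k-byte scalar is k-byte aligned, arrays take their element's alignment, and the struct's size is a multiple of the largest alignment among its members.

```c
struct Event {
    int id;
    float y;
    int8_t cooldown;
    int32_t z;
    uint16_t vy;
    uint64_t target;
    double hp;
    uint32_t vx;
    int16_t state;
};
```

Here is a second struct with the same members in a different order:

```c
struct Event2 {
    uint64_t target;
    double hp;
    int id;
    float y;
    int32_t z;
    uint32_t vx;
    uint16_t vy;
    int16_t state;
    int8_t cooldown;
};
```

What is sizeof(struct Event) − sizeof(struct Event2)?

@0: id [4B, align 4] → 4
@4: y [4B, align 4] → 8
@8: cooldown [1B, align 1] → 9
+3 pad (align 4)
@12: z [4B, align 4] → 16
@16: vy [2B, align 2] → 18
+6 pad (align 8)
@24: target [8B, align 8] → 32
@32: hp [8B, align 8] → 40
@40: vx [4B, align 4] → 44
@44: state [2B, align 2] → 46
+2 tail pad (align 8)
size 48, align 8
— Event2 —
@0: target [8B, align 8] → 8
@8: hp [8B, align 8] → 16
@16: id [4B, align 4] → 20
@20: y [4B, align 4] → 24
@24: z [4B, align 4] → 28
@28: vx [4B, align 4] → 32
@32: vy [2B, align 2] → 34
@34: state [2B, align 2] → 36
@36: cooldown [1B, align 1] → 37
+3 tail pad (align 8)
size 40, align 8
48 − 40 = 8

8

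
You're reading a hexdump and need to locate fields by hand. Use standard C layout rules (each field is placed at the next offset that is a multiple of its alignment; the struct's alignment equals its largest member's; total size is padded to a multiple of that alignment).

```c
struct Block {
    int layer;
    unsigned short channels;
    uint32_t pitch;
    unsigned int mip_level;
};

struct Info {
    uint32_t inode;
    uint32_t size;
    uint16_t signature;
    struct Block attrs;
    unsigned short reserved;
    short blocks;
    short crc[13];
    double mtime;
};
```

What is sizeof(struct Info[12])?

Block: 0..4  layer  (4B, 4-aligned); 4..6  channels  (2B, 2-aligned); 6..8  -- padding (2B); 8..12  pitch  (4B, 4-aligned); 12..16  mip_level  (4B, 4-aligned); sizeof = 16, alignof = 4
0..4  inode  (4B, 4-aligned)
4..8  size  (4B, 4-aligned)
8..10  signature  (2B, 2-aligned)
10..12  -- padding (2B)
12..28  attrs  (16B, 4-aligned)
28..30  reserved  (2B, 2-aligned)
30..32  blocks  (2B, 2-aligned)
32..58  crc  (26B, 2-aligned)
58..64  -- padding (6B)
64..72  mtime  (8B, 8-aligned)
sizeof = 72, alignof = 8
array of 12: 12 × 72 = 864

864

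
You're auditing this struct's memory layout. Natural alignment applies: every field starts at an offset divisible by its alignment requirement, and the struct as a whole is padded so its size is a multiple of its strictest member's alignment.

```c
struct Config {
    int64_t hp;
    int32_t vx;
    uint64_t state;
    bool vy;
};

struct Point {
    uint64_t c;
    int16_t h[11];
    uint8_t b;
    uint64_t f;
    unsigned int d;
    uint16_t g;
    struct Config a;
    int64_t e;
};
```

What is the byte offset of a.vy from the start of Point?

72

Config: hp at 0 (size 8, align 8) → ends 8; vx at 8 (size 4, align 4) → ends 12; pad 4 to align 8 for state; state at 16 (size 8, align 8) → ends 24; vy at 24 (size 1, align 1) → ends 25; tail pad 7 to reach multiple of 8; total 32 bytes, alignment 8
c at 0 (size 8, align 8) → ends 8
h at 8 (size 22, align 2) → ends 30
b at 30 (size 1, align 1) → ends 31
pad 1 to align 8 for f
f at 32 (size 8, align 8) → ends 40
d at 40 (size 4, align 4) → ends 44
g at 44 (size 2, align 2) → ends 46
pad 2 to align 8 for a
a at 48 (size 32, align 8) → ends 80
within Config: vy at 24
48 + 24 = 72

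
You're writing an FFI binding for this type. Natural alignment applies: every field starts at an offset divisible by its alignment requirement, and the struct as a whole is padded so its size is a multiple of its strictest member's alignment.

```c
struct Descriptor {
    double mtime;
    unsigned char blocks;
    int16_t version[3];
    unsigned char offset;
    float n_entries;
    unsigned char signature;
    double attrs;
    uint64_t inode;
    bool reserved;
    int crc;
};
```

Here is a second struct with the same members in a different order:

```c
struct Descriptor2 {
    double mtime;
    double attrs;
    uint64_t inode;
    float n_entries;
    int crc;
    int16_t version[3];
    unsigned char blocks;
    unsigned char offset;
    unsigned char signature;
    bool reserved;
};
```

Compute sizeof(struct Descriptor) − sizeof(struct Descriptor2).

8

@0: mtime [8B, align 8] → 8
@8: blocks [1B, align 1] → 9
+1 pad (align 2)
@10: version [6B, align 2] → 16
@16: offset [1B, align 1] → 17
+3 pad (align 4)
@20: n_entries [4B, align 4] → 24
@24: signature [1B, align 1] → 25
+7 pad (align 8)
@32: attrs [8B, align 8] → 40
@40: inode [8B, align 8] → 48
@48: reserved [1B, align 1] → 49
+3 pad (align 4)
@52: crc [4B, align 4] → 56
size 56, align 8
— Descriptor2 —
@0: mtime [8B, align 8] → 8
@8: attrs [8B, align 8] → 16
@16: inode [8B, align 8] → 24
@24: n_entries [4B, align 4] → 28
@28: crc [4B, align 4] → 32
@32: version [6B, align 2] → 38
@38: blocks [1B, align 1] → 39
@39: offset [1B, align 1] → 40
@40: signature [1B, align 1] → 41
@41: reserved [1B, align 1] → 42
+6 tail pad (align 8)
size 48, align 8
56 − 48 = 8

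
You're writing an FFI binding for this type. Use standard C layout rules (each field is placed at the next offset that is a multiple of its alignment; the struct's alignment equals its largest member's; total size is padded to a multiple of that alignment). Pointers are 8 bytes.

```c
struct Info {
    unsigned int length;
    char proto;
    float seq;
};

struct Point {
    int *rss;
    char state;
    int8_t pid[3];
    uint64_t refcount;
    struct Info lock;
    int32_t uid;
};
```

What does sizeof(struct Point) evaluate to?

40 bytes

Info: 0..4  length  (4B, 4-aligned); 4..5  proto  (1B, 1-aligned); 5..8  -- padding (3B); 8..12  seq  (4B, 4-aligned); sizeof = 12, alignof = 4
0..8  rss  (8B, 8-aligned)
8..9  state  (1B, 1-aligned)
9..12  pid  (3B, 1-aligned)
12..16  -- padding (4B)
16..24  refcount  (8B, 8-aligned)
24..36  lock  (12B, 4-aligned)
36..40  uid  (4B, 4-aligned)
sizeof = 40, alignof = 8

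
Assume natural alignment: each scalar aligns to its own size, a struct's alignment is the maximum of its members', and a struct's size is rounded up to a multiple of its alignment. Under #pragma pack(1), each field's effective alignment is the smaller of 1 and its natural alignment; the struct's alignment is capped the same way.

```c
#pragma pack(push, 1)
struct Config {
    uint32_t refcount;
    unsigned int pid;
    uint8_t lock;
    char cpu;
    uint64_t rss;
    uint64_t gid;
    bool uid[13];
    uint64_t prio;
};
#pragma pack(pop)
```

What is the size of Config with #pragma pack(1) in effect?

0..4  refcount  (4B, 1-aligned)
4..8  pid  (4B, 1-aligned)
8..9  lock  (1B, 1-aligned)
9..10  cpu  (1B, 1-aligned)
10..18  rss  (8B, 1-aligned)
18..26  gid  (8B, 1-aligned)
26..39  uid  (13B, 1-aligned)
39..47  prio  (8B, 1-aligned)
sizeof = 47, alignof = 1

47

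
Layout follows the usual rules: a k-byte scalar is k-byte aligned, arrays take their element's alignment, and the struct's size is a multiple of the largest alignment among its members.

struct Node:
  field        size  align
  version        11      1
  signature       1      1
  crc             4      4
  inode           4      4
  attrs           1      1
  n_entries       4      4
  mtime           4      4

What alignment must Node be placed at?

4

member alignments: version=1, signature=1, crc=4, inode=4, attrs=1, n_entries=4, mtime=4
max = 4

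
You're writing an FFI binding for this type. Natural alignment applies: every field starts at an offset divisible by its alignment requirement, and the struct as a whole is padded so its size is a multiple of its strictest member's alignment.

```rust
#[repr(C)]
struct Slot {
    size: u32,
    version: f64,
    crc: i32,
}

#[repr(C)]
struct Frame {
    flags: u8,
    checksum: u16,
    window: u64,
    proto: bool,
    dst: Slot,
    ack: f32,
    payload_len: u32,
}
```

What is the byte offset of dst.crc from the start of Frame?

40

Slot: @0: size [4B, align 4] → 4; +4 pad (align 8); @8: version [8B, align 8] → 16; @16: crc [4B, align 4] → 20; +4 tail pad (align 8); size 24, align 8
@0: flags [1B, align 1] → 1
+1 pad (align 2)
@2: checksum [2B, align 2] → 4
+4 pad (align 8)
@8: window [8B, align 8] → 16
@16: proto [1B, align 1] → 17
+7 pad (align 8)
@24: dst [24B, align 8] → 48
within Slot: crc at 16
24 + 16 = 40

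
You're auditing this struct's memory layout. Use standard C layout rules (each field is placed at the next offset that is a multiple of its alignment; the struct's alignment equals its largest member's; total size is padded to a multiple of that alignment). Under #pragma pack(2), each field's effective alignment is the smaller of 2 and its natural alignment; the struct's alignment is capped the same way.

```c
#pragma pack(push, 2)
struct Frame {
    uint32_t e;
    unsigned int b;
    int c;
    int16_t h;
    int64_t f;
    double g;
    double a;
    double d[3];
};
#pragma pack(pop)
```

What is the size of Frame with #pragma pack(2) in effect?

@0: e [4B, align 2] → 4
@4: b [4B, align 2] → 8
@8: c [4B, align 2] → 12
@12: h [2B, align 2] → 14
@14: f [8B, align 2] → 22
@22: g [8B, align 2] → 30
@30: a [8B, align 2] → 38
@38: d [24B, align 2] → 62
size 62, align 2

62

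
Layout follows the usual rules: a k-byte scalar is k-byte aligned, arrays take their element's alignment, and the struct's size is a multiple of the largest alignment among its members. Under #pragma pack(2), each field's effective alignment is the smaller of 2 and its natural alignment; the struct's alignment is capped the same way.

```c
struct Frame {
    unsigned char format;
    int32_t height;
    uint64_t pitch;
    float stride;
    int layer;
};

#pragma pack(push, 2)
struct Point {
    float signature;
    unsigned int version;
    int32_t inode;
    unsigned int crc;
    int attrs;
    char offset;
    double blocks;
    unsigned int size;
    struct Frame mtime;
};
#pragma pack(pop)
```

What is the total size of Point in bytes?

58

Frame: 0..1  format  (1B, 1-aligned); 1..4  -- padding (3B); 4..8  height  (4B, 4-aligned); 8..16  pitch  (8B, 8-aligned); 16..20  stride  (4B, 4-aligned); 20..24  layer  (4B, 4-aligned); sizeof = 24, alignof = 8
0..4  signature  (4B, 2-aligned)
4..8  version  (4B, 2-aligned)
8..12  inode  (4B, 2-aligned)
12..16  crc  (4B, 2-aligned)
16..20  attrs  (4B, 2-aligned)
20..21  offset  (1B, 1-aligned)
21..22  -- padding (1B)
22..30  blocks  (8B, 2-aligned)
30..34  size  (4B, 2-aligned)
34..58  mtime  (24B, 2-aligned)
sizeof = 58, alignof = 2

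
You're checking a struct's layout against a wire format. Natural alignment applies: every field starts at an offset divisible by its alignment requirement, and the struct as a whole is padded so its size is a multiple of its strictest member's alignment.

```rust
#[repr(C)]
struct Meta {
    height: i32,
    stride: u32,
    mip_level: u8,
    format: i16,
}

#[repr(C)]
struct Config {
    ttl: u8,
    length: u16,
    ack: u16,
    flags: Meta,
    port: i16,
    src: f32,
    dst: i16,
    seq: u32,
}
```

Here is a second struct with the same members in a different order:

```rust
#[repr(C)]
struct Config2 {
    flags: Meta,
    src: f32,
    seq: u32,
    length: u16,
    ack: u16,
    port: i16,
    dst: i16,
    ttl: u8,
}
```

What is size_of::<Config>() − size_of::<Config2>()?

Meta: height at 0 (size 4, align 4) → ends 4; stride at 4 (size 4, align 4) → ends 8; mip_level at 8 (size 1, align 1) → ends 9; pad 1 to align 2 for format; format at 10 (size 2, align 2) → ends 12; total 12 bytes, alignment 4
ttl at 0 (size 1, align 1) → ends 1
pad 1 to align 2 for length
length at 2 (size 2, align 2) → ends 4
ack at 4 (size 2, align 2) → ends 6
pad 2 to align 4 for flags
flags at 8 (size 12, align 4) → ends 20
port at 20 (size 2, align 2) → ends 22
pad 2 to align 4 for src
src at 24 (size 4, align 4) → ends 28
dst at 28 (size 2, align 2) → ends 30
pad 2 to align 4 for seq
seq at 32 (size 4, align 4) → ends 36
total 36 bytes, alignment 4
— Config2 —
flags at 0 (size 12, align 4) → ends 12
src at 12 (size 4, align 4) → ends 16
seq at 16 (size 4, align 4) → ends 20
length at 20 (size 2, align 2) → ends 22
ack at 22 (size 2, align 2) → ends 24
port at 24 (size 2, align 2) → ends 26
dst at 26 (size 2, align 2) → ends 28
ttl at 28 (size 1, align 1) → ends 29
tail pad 3 to reach multiple of 4
total 32 bytes, alignment 4
36 − 32 = 4

4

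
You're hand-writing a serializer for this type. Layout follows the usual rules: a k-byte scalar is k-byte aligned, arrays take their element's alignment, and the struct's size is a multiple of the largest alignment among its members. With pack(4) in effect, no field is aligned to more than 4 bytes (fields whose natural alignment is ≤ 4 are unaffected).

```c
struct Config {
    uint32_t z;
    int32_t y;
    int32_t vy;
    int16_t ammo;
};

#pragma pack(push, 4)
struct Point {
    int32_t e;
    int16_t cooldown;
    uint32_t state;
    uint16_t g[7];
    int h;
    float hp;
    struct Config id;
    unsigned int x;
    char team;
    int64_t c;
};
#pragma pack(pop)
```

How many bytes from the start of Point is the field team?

Config: 0..4  z  (4B, 4-aligned); 4..8  y  (4B, 4-aligned); 8..12  vy  (4B, 4-aligned); 12..14  ammo  (2B, 2-aligned); 14..16  -- tail padding (2B); sizeof = 16, alignof = 4
0..4  e  (4B, 4-aligned)
4..6  cooldown  (2B, 2-aligned)
6..8  -- padding (2B)
8..12  state  (4B, 4-aligned)
12..26  g  (14B, 2-aligned)
26..28  -- padding (2B)
28..32  h  (4B, 4-aligned)
32..36  hp  (4B, 4-aligned)
36..52  id  (16B, 4-aligned)
52..56  x  (4B, 4-aligned)
56..57  team  (1B, 1-aligned)

56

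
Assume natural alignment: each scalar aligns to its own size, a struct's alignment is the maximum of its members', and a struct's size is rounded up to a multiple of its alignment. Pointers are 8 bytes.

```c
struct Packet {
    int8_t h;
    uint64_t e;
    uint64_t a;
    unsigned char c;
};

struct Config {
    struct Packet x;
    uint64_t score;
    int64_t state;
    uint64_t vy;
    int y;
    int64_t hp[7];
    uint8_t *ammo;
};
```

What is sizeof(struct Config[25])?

3200

Packet: @0: h [1B, align 1] → 1; +7 pad (align 8); @8: e [8B, align 8] → 16; @16: a [8B, align 8] → 24; @24: c [1B, align 1] → 25; +7 tail pad (align 8); size 32, align 8
@0: x [32B, align 8] → 32
@32: score [8B, align 8] → 40
@40: state [8B, align 8] → 48
@48: vy [8B, align 8] → 56
@56: y [4B, align 4] → 60
+4 pad (align 8)
@64: hp [56B, align 8] → 120
@120: ammo [8B, align 8] → 128
size 128, align 8
array of 25: 25 × 128 = 3200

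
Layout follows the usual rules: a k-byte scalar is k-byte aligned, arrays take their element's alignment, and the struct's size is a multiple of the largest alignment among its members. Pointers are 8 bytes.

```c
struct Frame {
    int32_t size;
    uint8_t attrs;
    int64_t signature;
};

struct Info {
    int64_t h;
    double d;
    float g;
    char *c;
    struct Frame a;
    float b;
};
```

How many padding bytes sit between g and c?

Frame: 0..4  size  (4B, 4-aligned); 4..5  attrs  (1B, 1-aligned); 5..8  -- padding (3B); 8..16  signature  (8B, 8-aligned); sizeof = 16, alignof = 8
0..8  h  (8B, 8-aligned)
8..16  d  (8B, 8-aligned)
16..20  g  (4B, 4-aligned)
20..24  -- padding (4B)
24..32  c  (8B, 8-aligned)

4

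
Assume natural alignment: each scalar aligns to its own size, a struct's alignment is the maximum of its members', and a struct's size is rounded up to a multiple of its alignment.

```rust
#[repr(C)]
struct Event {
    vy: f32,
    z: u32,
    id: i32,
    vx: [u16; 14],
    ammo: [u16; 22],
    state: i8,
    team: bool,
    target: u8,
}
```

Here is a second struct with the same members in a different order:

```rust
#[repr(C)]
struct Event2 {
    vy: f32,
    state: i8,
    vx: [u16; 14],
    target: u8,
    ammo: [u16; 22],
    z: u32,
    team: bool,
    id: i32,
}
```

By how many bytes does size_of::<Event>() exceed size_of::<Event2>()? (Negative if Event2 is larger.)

-4

vy at 0 (size 4, align 4) → ends 4
z at 4 (size 4, align 4) → ends 8
id at 8 (size 4, align 4) → ends 12
vx at 12 (size 28, align 2) → ends 40
ammo at 40 (size 44, align 2) → ends 84
state at 84 (size 1, align 1) → ends 85
team at 85 (size 1, align 1) → ends 86
target at 86 (size 1, align 1) → ends 87
tail pad 1 to reach multiple of 4
total 88 bytes, alignment 4
— Event2 —
vy at 0 (size 4, align 4) → ends 4
state at 4 (size 1, align 1) → ends 5
pad 1 to align 2 for vx
vx at 6 (size 28, align 2) → ends 34
target at 34 (size 1, align 1) → ends 35
pad 1 to align 2 for ammo
ammo at 36 (size 44, align 2) → ends 80
z at 80 (size 4, align 4) → ends 84
team at 84 (size 1, align 1) → ends 85
pad 3 to align 4 for id
id at 88 (size 4, align 4) → ends 92
total 92 bytes, alignment 4
88 − 92 = -4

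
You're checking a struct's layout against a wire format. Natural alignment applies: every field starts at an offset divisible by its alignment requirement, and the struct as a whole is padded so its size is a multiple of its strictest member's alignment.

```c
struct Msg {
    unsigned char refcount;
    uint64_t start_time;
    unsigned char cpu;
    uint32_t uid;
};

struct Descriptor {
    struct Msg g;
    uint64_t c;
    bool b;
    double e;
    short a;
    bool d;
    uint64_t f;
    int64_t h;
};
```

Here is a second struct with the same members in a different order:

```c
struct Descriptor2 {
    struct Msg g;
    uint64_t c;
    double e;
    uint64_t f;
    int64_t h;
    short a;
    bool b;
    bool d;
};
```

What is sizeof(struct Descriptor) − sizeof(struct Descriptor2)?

Msg: refcount at 0 (size 1, align 1) → ends 1; pad 7 to align 8 for start_time; start_time at 8 (size 8, align 8) → ends 16; cpu at 16 (size 1, align 1) → ends 17; pad 3 to align 4 for uid; uid at 20 (size 4, align 4) → ends 24; total 24 bytes, alignment 8
g at 0 (size 24, align 8) → ends 24
c at 24 (size 8, align 8) → ends 32
b at 32 (size 1, align 1) → ends 33
pad 7 to align 8 for e
e at 40 (size 8, align 8) → ends 48
a at 48 (size 2, align 2) → ends 50
d at 50 (size 1, align 1) → ends 51
pad 5 to align 8 for f
f at 56 (size 8, align 8) → ends 64
h at 64 (size 8, align 8) → ends 72
total 72 bytes, alignment 8
— Descriptor2 —
g at 0 (size 24, align 8) → ends 24
c at 24 (size 8, align 8) → ends 32
e at 32 (size 8, align 8) → ends 40
f at 40 (size 8, align 8) → ends 48
h at 48 (size 8, align 8) → ends 56
a at 56 (size 2, align 2) → ends 58
b at 58 (size 1, align 1) → ends 59
d at 59 (size 1, align 1) → ends 60
tail pad 4 to reach multiple of 8
total 64 bytes, alignment 8
72 − 64 = 8

8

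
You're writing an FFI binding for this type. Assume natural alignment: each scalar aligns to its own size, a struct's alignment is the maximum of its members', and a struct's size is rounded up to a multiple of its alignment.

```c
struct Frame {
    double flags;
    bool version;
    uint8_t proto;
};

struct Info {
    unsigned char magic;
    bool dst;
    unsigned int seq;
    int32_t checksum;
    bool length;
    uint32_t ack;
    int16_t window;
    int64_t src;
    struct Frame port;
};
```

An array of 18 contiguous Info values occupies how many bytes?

Frame: flags at 0 (size 8, align 8) → ends 8; version at 8 (size 1, align 1) → ends 9; proto at 9 (size 1, align 1) → ends 10; tail pad 6 to reach multiple of 8; total 16 bytes, alignment 8
magic at 0 (size 1, align 1) → ends 1
dst at 1 (size 1, align 1) → ends 2
pad 2 to align 4 for seq
seq at 4 (size 4, align 4) → ends 8
checksum at 8 (size 4, align 4) → ends 12
length at 12 (size 1, align 1) → ends 13
pad 3 to align 4 for ack
ack at 16 (size 4, align 4) → ends 20
window at 20 (size 2, align 2) → ends 22
pad 2 to align 8 for src
src at 24 (size 8, align 8) → ends 32
port at 32 (size 16, align 8) → ends 48
total 48 bytes, alignment 8
array of 18: 18 × 48 = 864

864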